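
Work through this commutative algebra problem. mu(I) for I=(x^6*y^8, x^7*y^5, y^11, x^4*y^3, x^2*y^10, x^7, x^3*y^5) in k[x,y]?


Remove redundant (divisible by others).
x^7*y^5 redundant.
x^6*y^8 redundant.
Min: x^7, x^4*y^3, x^3*y^5, x^2*y^10, y^11
Count=5


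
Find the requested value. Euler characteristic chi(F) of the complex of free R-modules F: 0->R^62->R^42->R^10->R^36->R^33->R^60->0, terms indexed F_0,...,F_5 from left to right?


chi = sum (-1)^i * rank:
(-1)^0*62=62
(-1)^1*42=-42
(-1)^2*10=10
(-1)^3*36=-36
(-1)^4*33=33
(-1)^5*60=-60
chi=-33


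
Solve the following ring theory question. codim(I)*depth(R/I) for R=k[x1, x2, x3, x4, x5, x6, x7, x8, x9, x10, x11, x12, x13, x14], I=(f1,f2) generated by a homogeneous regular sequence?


codim=2, depth=dim(R/I)=14-2=12
Product=2*12=24


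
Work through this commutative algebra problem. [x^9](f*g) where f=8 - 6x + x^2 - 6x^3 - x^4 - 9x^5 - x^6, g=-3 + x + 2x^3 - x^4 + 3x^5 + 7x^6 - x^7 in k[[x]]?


[x^9] = sum a_i*b_j, i+j=9
  1*-1=-1
  -6*7=-42
  -1*3=-3
  -9*-1=9
  -1*2=-2
Sum=-39


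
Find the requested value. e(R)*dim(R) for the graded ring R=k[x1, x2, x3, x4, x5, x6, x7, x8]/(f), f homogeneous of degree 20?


e(R)=deg(f)=20, dim(R)=8-1=7
e*dim=20*7=140


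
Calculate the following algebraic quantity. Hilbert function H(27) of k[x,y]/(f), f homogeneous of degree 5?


H(t)=d for t>=d-1.
d=5, t=27
H(27)=5


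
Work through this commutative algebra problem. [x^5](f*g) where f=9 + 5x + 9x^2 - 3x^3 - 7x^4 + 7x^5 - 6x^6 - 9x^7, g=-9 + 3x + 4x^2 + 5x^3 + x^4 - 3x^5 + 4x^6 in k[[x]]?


[x^5] = sum a_i*b_j, i+j=5
  9*-3=-27
  5*1=5
  9*5=45
  -3*4=-12
  -7*3=-21
  7*-9=-63
Sum=-73


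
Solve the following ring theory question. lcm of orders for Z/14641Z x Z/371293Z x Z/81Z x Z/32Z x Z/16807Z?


Exponent = lcm of the cyclic orders; pairwise coprime => product.
11^4*13^5*3^4*2^5*7^5=14641*371293*81*32*16807=236816904175723872


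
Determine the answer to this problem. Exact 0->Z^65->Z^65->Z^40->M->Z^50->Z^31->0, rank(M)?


Alt sum=0:
(-1)^0*65 + (-1)^1*65 + (-1)^2*40 + (-1)^3*? + (-1)^4*50 + (-1)^5*31=0
rank(M)=59


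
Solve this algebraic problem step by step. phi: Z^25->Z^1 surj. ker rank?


rank(ker) = 25-1 = 24


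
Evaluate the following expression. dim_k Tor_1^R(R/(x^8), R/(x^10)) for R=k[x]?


Tor_1(R/I,R/J)=(I cap J)/IJ=(x^10)/(x^18)
dim=18-10=min(8,10)=8


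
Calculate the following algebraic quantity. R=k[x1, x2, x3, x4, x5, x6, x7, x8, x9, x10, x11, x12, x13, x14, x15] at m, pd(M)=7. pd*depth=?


pd+depth=15
depth=15-7=8
pd*depth=7*8=56


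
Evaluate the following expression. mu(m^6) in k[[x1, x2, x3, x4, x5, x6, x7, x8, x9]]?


C(n+d-1,d)=C(14,6)=3003


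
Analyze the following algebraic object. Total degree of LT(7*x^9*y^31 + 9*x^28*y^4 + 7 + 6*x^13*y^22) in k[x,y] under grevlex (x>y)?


LT: 7*x^9*y^31
deg_x=9, deg_y=31
Total=9+31=40


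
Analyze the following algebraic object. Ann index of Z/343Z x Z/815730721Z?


Exponent = lcm of the cyclic orders; pairwise coprime => product.
7^3*13^8=343*815730721=279795637303


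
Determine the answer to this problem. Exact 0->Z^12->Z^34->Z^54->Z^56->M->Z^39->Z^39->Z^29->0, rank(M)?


Alt sum=0:
(-1)^0*12 + (-1)^1*34 + (-1)^2*54 + (-1)^3*56 + (-1)^4*? + (-1)^5*39 + (-1)^6*39 + (-1)^7*29=0
rank(M)=53


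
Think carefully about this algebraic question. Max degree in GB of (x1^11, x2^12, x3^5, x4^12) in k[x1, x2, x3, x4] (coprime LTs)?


Pure powers, coprime LTs => already GB.
Degrees: 11, 12, 5, 12
Max=12


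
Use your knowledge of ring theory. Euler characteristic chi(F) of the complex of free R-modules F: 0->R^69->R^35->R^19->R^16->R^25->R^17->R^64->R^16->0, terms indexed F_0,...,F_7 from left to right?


chi = sum (-1)^i * rank:
(-1)^0*69=69
(-1)^1*35=-35
(-1)^2*19=19
(-1)^3*16=-16
(-1)^4*25=25
(-1)^5*17=-17
(-1)^6*64=64
(-1)^7*16=-16
chi=93


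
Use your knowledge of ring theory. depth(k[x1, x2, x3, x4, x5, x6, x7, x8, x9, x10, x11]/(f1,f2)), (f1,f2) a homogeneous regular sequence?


depth(R)=11
depth(R/I)=11-2=9


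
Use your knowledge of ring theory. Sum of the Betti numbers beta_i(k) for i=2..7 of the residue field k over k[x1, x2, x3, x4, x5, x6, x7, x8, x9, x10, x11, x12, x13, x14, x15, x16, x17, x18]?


Koszul resolution: beta_i(k)=C(n,i), n=18
C(18,2)=153, C(18,3)=816, C(18,4)=3060, C(18,5)=8568, C(18,6)=18564, C(18,7)=31824
Sum=62985


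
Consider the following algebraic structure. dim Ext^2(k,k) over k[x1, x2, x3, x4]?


C(n,i)=C(4,2)=6


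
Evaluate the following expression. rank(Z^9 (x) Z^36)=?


rank(M(x)N) = rank(M)*rank(N)
9*36 = 324


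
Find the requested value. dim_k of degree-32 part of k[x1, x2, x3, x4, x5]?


C(d+n-1,n-1)=C(36,4)=58905


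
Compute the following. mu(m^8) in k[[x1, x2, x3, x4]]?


C(n+d-1,d)=C(11,8)=165


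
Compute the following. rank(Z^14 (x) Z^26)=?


rank(M(x)N) = rank(M)*rank(N)
14*26 = 364


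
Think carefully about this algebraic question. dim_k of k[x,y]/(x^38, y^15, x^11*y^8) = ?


k[x,y]/I, I = (x^38, y^15, x^11*y^8)
Rect: 38x15=570. Corner: (38-11)x(15-8)=189.
dim = 570-189 = 381


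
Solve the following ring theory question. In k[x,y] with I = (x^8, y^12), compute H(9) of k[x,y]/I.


k[x,y], I = (x^8, y^12), d = 9
Need i < 8 and d-i < 12.
Range: 0 <= i <= 7.
H(9) = 8


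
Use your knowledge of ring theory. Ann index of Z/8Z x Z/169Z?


Exponent = lcm of the cyclic orders; pairwise coprime => product.
2^3*13^2=8*169=1352


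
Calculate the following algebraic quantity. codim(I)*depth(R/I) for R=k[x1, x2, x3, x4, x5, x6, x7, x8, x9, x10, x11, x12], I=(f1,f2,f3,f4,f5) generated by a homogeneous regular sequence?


codim=5, depth=dim(R/I)=12-5=7
Product=5*7=35


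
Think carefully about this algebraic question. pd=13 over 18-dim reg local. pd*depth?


pd+depth=18
depth=18-13=5
pd*depth=13*5=65


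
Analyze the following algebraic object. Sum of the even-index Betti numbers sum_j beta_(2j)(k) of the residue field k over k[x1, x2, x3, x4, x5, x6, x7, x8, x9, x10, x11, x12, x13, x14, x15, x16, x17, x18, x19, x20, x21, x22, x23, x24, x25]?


Koszul resolution: beta_i(k)=C(n,i), n=25
sum_even C(25,i) = 2^(n-1) = 2^24 = 16777216


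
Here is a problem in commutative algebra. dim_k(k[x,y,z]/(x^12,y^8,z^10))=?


Basis: x^iy^jz^k, i<12,j<8,k<10
12*8*10=960


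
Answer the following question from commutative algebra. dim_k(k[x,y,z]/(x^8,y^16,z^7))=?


Basis: x^iy^jz^k, i<8,j<16,k<7
8*16*7=896


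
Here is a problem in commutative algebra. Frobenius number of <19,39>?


gcd(19,39)=1 => F=ab-a-b=19*39-19-39=741-58=683


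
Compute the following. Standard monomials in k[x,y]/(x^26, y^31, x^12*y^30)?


k[x,y]/I, I = (x^26, y^31, x^12*y^30)
Rect: 26x31=806. Corner: (26-12)x(31-30)=14.
dim = 806-14 = 792


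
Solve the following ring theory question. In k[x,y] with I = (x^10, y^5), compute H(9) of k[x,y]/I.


k[x,y], I = (x^10, y^5), d = 9
Need i < 10 and d-i < 5.
Range: 5 <= i <= 9.
H(9) = 5


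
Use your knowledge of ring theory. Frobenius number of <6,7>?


gcd(6,7)=1 => F=ab-a-b=6*7-6-7=42-13=29


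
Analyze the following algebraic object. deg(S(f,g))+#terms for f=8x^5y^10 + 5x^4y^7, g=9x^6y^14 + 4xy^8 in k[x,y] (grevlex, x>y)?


LT(f)=8x^5y^10, LT(g)=9x^6y^14
lcm(LM)=x^6y^14
S(f,g) (scaled by 72 to clear denominators) = 9xy^4*f - 8*g = 45x^5y^11 - 32xy^8
2 terms, deg 16.
16+2=18


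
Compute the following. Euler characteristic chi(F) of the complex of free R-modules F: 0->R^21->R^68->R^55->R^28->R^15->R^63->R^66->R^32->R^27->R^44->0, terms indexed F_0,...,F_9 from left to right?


chi = sum (-1)^i * rank:
(-1)^0*21=21
(-1)^1*68=-68
(-1)^2*55=55
(-1)^3*28=-28
(-1)^4*15=15
(-1)^5*63=-63
(-1)^6*66=66
(-1)^7*32=-32
(-1)^8*27=27
(-1)^9*44=-44
chi=-51


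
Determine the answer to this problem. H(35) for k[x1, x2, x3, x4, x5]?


C(d+n-1,n-1)=C(39,4)=82251


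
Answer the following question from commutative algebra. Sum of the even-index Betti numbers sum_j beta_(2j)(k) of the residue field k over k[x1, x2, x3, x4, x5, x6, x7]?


Koszul resolution: beta_i(k)=C(n,i), n=7
sum_even C(7,i) = 2^(n-1) = 2^6 = 64


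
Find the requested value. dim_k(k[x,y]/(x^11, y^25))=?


Basis: x^i*y^j, i<11, j<25
11*25=275


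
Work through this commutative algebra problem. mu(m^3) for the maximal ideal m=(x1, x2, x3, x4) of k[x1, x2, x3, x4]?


Graded Nakayama: mu(m^d) = dim_k (m^d/m^(d+1)) = #degree-3 monomials in 4 vars
C(n+d-1,d)=C(6,3)=20


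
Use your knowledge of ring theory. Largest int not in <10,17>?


gcd(10,17)=1 => F=ab-a-b=10*17-10-17=170-27=143


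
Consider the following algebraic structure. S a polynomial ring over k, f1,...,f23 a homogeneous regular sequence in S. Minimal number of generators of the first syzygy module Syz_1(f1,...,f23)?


Regular sequence => Koszul complex is the minimal free resolution.
Syz_1 minimally generated by Koszul relations f_i*e_j - f_j*e_i (i<j): mu(Syz_1) = beta_2 = C(m,2) = m(m-1)/2
m=23
23*22/2 = 253


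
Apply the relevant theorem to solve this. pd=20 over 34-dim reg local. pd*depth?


pd+depth=34
depth=34-20=14
pd*depth=20*14=280


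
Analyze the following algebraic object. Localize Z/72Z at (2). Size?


2-primary part: 72=2^3*9
Size=2^3=8


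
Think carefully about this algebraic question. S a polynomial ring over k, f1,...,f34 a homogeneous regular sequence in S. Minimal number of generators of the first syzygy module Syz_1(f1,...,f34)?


Regular sequence => Koszul complex is the minimal free resolution.
Syz_1 minimally generated by Koszul relations f_i*e_j - f_j*e_i (i<j): mu(Syz_1) = beta_2 = C(m,2) = m(m-1)/2
m=34
34*33/2 = 561


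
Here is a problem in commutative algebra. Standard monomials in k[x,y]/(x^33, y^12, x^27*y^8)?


k[x,y]/I, I = (x^33, y^12, x^27*y^8)
Rect: 33x12=396. Corner: (33-27)x(12-8)=24.
dim = 396-24 = 372


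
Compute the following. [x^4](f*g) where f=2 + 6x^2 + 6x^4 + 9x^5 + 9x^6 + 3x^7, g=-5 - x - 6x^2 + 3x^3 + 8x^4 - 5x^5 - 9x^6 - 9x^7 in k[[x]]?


[x^4] = sum a_i*b_j, i+j=4
  2*8=16
  6*-6=-36
  6*-5=-30
Sum=-50


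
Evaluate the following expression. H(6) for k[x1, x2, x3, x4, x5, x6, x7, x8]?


C(d+n-1,n-1)=C(13,7)=1716


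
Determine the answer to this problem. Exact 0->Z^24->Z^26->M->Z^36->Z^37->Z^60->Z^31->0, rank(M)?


Alt sum=0:
(-1)^0*24 + (-1)^1*26 + (-1)^2*? + (-1)^3*36 + (-1)^4*37 + (-1)^5*60 + (-1)^6*31=0
rank(M)=30


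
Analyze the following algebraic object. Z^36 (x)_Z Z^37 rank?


rank(M(x)N) = rank(M)*rank(N)
36*37 = 1332


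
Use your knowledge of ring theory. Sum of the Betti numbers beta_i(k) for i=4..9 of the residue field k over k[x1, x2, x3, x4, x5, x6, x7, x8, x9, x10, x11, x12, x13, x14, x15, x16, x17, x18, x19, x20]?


Koszul resolution: beta_i(k)=C(n,i), n=20
C(20,4)=4845, C(20,5)=15504, C(20,6)=38760, C(20,7)=77520, C(20,8)=125970, C(20,9)=167960
Sum=430559


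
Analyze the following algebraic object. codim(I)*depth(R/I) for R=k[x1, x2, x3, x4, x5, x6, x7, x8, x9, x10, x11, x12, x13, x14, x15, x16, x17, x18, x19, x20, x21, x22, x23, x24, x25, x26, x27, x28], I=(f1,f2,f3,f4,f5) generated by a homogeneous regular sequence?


codim=5, depth=dim(R/I)=28-5=23
Product=5*23=115


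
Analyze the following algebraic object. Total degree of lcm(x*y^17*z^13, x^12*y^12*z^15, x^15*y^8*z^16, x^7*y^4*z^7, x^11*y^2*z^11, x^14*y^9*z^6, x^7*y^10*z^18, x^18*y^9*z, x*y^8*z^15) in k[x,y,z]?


lcm = componentwise max:
x: max(1,12,15,7,11,14,7,18,1)=18
y: max(17,12,8,4,2,9,10,9,8)=17
z: max(13,15,16,7,11,6,18,1,15)=18
Total=18+17+18=53


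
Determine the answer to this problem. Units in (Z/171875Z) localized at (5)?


Local ring = Z/15625Z.
phi(15625) = 5^5*(5-1) = 12500


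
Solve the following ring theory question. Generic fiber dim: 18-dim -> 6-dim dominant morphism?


dim(fiber)=dim(X)-dim(Y)=18-6=12


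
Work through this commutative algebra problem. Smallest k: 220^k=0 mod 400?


220^k mod 400:
k=1: 220
k=2: 0
First zero at k = 2


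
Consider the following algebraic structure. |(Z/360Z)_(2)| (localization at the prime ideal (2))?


2-primary part: 360=2^3*45
Size=2^3=8


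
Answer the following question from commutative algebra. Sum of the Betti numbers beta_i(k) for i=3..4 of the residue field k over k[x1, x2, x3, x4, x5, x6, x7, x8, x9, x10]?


Koszul resolution: beta_i(k)=C(n,i), n=10
C(10,3)=120, C(10,4)=210
Sum=330


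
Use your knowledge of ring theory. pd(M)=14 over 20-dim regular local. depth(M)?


pd+depth=depth(R)=20
depth=20-14=6


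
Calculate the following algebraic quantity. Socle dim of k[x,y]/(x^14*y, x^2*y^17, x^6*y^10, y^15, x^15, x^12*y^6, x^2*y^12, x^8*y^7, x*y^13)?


Socle = ann(m) = span of standard monomials u with x*u, y*u in I (staircase corners).
Redundant generators: x^2*y^17
Minimal generators: x^15, x^14*y, x^12*y^6, x^8*y^7, x^6*y^10, x^2*y^12, x*y^13, y^15
Corners: y^14, xy^12, x^5y^11, x^7y^9, x^11y^6, x^13y^5, x^14
Socle dim=7


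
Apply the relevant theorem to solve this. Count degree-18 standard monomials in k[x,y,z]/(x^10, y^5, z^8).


Need i<10, j<5, k<8 with i+j+k=18.
For each i, j ranges over max(0,18-i-7)..min(4,18-i):
  i=0: j in [11,4] -> 0
  i=1: j in [10,4] -> 0
  i=2: j in [9,4] -> 0
  i=3: j in [8,4] -> 0
  i=4: j in [7,4] -> 0
  i=5: j in [6,4] -> 0
  i=6: j in [5,4] -> 0
  i=7: j in [4,4] -> 1
  i=8: j in [3,4] -> 2
  i=9: j in [2,4] -> 3
H(18) = 0+0+0+0+0+0+0+1+2+3 = 6


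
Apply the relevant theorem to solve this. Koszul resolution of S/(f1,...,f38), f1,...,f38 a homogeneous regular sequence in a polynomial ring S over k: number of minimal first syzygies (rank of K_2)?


Regular sequence => Koszul complex is the minimal free resolution.
Syz_1 minimally generated by Koszul relations f_i*e_j - f_j*e_i (i<j): mu(Syz_1) = beta_2 = C(m,2) = m(m-1)/2
m=38
38*37/2 = 703


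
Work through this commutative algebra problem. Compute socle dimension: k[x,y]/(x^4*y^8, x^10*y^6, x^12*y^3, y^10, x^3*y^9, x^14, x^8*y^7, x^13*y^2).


Socle = ann(m) = span of standard monomials u with x*u, y*u in I (staircase corners).
Minimal generators: x^14, x^13*y^2, x^12*y^3, x^10*y^6, x^8*y^7, x^4*y^8, x^3*y^9, y^10
Corners: x^2y^9, x^3y^8, x^7y^7, x^9y^6, x^11y^5, x^12y^2, x^13y
Socle dim=7


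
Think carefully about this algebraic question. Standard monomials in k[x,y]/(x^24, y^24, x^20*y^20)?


k[x,y]/I, I = (x^24, y^24, x^20*y^20)
Rect: 24x24=576. Corner: (24-20)x(24-20)=16.
dim = 576-16 = 560


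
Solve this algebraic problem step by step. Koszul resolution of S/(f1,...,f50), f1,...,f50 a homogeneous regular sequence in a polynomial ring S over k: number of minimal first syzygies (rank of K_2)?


Regular sequence => Koszul complex is the minimal free resolution.
Syz_1 minimally generated by Koszul relations f_i*e_j - f_j*e_i (i<j): mu(Syz_1) = beta_2 = C(m,2) = m(m-1)/2
m=50
50*49/2 = 1225


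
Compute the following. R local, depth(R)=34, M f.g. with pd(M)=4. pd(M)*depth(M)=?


pd+depth=34
depth=34-4=30
pd*depth=4*30=120


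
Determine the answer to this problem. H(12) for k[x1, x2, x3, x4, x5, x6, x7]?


C(d+n-1,n-1)=C(18,6)=18564


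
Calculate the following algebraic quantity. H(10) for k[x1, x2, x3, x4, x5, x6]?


C(d+n-1,n-1)=C(15,5)=3003


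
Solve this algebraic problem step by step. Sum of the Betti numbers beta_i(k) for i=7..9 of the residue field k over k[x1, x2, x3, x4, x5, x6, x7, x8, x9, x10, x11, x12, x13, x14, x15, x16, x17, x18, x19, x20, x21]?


Koszul resolution: beta_i(k)=C(n,i), n=21
C(21,7)=116280, C(21,8)=203490, C(21,9)=293930
Sum=613700


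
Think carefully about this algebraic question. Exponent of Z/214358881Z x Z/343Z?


Exponent = lcm of the cyclic orders; pairwise coprime => product.
11^8*7^3=214358881*343=73525096183


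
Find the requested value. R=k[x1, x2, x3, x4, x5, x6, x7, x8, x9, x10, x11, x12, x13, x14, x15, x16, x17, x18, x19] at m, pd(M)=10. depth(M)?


pd+depth=depth(R)=19
depth=19-10=9


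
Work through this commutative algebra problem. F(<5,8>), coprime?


gcd(5,8)=1 => F=ab-a-b=5*8-5-8=40-13=27


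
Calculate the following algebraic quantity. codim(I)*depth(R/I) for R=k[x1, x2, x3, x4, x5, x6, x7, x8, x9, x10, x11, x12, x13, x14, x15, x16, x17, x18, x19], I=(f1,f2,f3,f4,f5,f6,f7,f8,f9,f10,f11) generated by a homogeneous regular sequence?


codim=11, depth=dim(R/I)=19-11=8
Product=11*8=88


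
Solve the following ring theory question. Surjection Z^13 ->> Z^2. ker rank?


rank(ker) = 13-2 = 11


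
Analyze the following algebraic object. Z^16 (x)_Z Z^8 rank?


rank(M(x)N) = rank(M)*rank(N)
16*8 = 128


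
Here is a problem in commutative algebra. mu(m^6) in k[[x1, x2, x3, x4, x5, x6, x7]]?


C(n+d-1,d)=C(12,6)=924


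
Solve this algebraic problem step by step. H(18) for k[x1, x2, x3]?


C(d+n-1,n-1)=C(20,2)=190


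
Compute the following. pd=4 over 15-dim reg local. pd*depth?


pd+depth=15
depth=15-4=11
pd*depth=4*11=44


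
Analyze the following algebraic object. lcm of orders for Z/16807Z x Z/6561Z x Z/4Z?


Exponent = lcm of the cyclic orders; pairwise coprime => product.
7^5*3^8*2^2=16807*6561*4=441082908


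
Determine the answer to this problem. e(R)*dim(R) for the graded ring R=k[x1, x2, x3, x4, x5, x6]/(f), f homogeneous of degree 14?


e(R)=deg(f)=14, dim(R)=6-1=5
e*dim=14*5=70


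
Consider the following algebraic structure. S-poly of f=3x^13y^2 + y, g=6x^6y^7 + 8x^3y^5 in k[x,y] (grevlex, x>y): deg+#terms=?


LT(f)=3x^13y^2, LT(g)=6x^6y^7
lcm(LM)=x^13y^7
S(f,g) (scaled by 18 to clear denominators) = 6y^5*f - 3x^7*g = -24x^10y^5 + 6y^6
2 terms, deg 15.
15+2=17


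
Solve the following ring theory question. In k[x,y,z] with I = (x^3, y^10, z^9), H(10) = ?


Need i<3, j<10, k<9 with i+j+k=10.
For each i, j ranges over max(0,10-i-8)..min(9,10-i):
  i=0: j in [2,9] -> 8
  i=1: j in [1,9] -> 9
  i=2: j in [0,8] -> 9
H(10) = 8+9+9 = 26


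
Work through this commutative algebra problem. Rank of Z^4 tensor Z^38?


rank(M(x)N) = rank(M)*rank(N)
4*38 = 152


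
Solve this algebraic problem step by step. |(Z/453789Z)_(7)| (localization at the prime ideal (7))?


7-primary part: 453789=7^5*27
Size=7^5=16807


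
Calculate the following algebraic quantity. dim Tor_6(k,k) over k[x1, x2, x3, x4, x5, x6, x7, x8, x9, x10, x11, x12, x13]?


Koszul: C(n,i)=C(13,6)=1716


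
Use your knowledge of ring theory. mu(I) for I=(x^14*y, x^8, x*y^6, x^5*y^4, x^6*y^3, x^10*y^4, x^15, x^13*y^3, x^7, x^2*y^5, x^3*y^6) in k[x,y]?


Remove redundant (divisible by others).
x^15 redundant.
x^10*y^4 redundant.
x^3*y^6 redundant.
x^13*y^3 redundant.
x^14*y redundant.
x^8 redundant.
Min: x^7, x^6*y^3, x^5*y^4, x^2*y^5, x*y^6
Count=5


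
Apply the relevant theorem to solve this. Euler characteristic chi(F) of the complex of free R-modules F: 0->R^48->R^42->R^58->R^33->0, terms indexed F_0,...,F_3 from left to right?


chi = sum (-1)^i * rank:
(-1)^0*48=48
(-1)^1*42=-42
(-1)^2*58=58
(-1)^3*33=-33
chi=31


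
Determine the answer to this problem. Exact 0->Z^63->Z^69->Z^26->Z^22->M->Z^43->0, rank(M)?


Alt sum=0:
(-1)^0*63 + (-1)^1*69 + (-1)^2*26 + (-1)^3*22 + (-1)^4*? + (-1)^5*43=0
rank(M)=45


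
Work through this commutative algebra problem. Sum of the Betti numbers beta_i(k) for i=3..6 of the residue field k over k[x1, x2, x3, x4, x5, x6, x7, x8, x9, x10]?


Koszul resolution: beta_i(k)=C(n,i), n=10
C(10,3)=120, C(10,4)=210, C(10,5)=252, C(10,6)=210
Sum=792


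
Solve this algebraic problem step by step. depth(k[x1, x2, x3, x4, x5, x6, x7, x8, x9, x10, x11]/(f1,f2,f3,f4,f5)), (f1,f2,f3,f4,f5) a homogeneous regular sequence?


depth(R)=11
depth(R/I)=11-5=6


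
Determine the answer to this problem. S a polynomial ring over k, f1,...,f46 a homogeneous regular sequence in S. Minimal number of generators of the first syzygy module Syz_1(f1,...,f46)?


Regular sequence => Koszul complex is the minimal free resolution.
Syz_1 minimally generated by Koszul relations f_i*e_j - f_j*e_i (i<j): mu(Syz_1) = beta_2 = C(m,2) = m(m-1)/2
m=46
46*45/2 = 1035


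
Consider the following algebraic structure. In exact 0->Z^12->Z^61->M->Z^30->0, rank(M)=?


Alt sum=0:
(-1)^0*12 + (-1)^1*61 + (-1)^2*? + (-1)^3*30=0
rank(M)=79


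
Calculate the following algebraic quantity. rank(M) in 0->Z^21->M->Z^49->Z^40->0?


Alt sum=0:
(-1)^0*21 + (-1)^1*? + (-1)^2*49 + (-1)^3*40=0
rank(M)=30


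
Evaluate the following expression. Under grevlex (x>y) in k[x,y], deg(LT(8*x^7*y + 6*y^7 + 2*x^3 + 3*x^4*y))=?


LT: 8*x^7*y
deg_x=7, deg_y=1
Total=7+1=8


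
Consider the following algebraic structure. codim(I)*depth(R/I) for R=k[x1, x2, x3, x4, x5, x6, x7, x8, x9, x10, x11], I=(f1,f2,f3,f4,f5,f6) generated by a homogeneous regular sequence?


codim=6, depth=dim(R/I)=11-6=5
Product=6*5=30


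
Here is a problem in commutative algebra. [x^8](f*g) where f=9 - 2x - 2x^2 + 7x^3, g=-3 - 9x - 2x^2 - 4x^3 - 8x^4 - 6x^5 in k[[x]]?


[x^8] = sum a_i*b_j, i+j=8
  7*-6=-42
Sum=-42


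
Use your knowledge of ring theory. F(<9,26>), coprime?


gcd(9,26)=1 => F=ab-a-b=9*26-9-26=234-35=199


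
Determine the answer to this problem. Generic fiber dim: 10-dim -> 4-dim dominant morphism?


dim(fiber)=dim(X)-dim(Y)=10-4=6


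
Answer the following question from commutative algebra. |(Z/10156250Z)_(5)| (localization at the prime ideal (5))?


5-primary part: 10156250=5^8*26
Size=5^8=390625


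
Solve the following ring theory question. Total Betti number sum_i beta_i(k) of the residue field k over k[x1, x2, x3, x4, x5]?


Koszul resolution: beta_i(k)=C(n,i), n=5
sum_i C(5,i) = 2^5 = 32


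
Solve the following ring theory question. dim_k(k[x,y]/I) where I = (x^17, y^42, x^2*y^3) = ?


k[x,y]/I, I = (x^17, y^42, x^2*y^3)
Rect: 17x42=714. Corner: (17-2)x(42-3)=585.
dim = 714-585 = 129


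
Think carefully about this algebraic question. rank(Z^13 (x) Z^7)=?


rank(M(x)N) = rank(M)*rank(N)
13*7 = 91


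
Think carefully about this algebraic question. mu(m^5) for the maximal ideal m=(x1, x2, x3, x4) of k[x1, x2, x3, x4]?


Graded Nakayama: mu(m^d) = dim_k (m^d/m^(d+1)) = #degree-5 monomials in 4 vars
C(n+d-1,d)=C(8,5)=56


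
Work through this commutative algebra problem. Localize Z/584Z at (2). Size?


2-primary part: 584=2^3*73
Size=2^3=8


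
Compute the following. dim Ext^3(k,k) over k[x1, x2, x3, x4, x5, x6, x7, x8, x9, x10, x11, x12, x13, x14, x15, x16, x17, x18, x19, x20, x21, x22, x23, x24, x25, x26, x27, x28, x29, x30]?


C(n,i)=C(30,3)=4060


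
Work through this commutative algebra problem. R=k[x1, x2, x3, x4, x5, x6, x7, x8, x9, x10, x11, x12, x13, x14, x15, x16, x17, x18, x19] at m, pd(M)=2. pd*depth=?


pd+depth=19
depth=19-2=17
pd*depth=2*17=34


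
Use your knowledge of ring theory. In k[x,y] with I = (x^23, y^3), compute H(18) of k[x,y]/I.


k[x,y], I = (x^23, y^3), d = 18
Need i < 23 and d-i < 3.
Range: 16 <= i <= 18.
H(18) = 3


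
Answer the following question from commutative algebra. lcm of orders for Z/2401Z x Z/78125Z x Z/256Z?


Exponent = lcm of the cyclic orders; pairwise coprime => product.
7^4*5^7*2^8=2401*78125*256=48020000000


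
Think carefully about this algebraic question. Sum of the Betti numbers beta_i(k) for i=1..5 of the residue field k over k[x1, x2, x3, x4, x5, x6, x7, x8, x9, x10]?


Koszul resolution: beta_i(k)=C(n,i), n=10
C(10,1)=10, C(10,2)=45, C(10,3)=120, C(10,4)=210, C(10,5)=252
Sum=637


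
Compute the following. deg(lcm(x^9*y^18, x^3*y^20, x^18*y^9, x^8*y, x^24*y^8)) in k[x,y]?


lcm = componentwise max:
x: max(9,3,18,8,24)=24
y: max(18,20,9,1,8)=20
Total=24+20=44


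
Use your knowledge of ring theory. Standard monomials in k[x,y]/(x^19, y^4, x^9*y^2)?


k[x,y]/I, I = (x^19, y^4, x^9*y^2)
Rect: 19x4=76. Corner: (19-9)x(4-2)=20.
dim = 76-20 = 56


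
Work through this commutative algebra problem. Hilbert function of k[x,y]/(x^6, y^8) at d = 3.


k[x,y], I = (x^6, y^8), d = 3
Need i < 6 and d-i < 8.
Range: 0 <= i <= 3.
H(3) = 4


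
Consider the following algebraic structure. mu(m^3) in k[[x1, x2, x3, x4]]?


C(n+d-1,d)=C(6,3)=20


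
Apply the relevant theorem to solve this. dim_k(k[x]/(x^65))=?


Basis: 1,x,...,x^64
dim=65


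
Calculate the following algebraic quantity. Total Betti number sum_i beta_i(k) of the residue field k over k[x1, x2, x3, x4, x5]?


Koszul resolution: beta_i(k)=C(n,i), n=5
sum_i C(5,i) = 2^5 = 32


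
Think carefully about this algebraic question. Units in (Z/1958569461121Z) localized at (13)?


Local ring = Z/815730721Z.
phi(815730721) = 13^7*(13-1) = 752982204


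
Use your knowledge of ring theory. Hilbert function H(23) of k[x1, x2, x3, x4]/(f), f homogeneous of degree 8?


C(26,3)-C(18,3)=2600-816=1784


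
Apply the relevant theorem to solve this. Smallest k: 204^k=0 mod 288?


204^k mod 288:
k=1: 204
k=2: 144
k=3: 0
First zero at k = 3


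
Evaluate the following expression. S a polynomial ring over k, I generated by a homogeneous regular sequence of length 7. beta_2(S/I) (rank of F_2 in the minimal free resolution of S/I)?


Regular sequence => Koszul complex is the minimal free resolution.
Syz_1 minimally generated by Koszul relations f_i*e_j - f_j*e_i (i<j): mu(Syz_1) = beta_2 = C(m,2) = m(m-1)/2
m=7
7*6/2 = 21


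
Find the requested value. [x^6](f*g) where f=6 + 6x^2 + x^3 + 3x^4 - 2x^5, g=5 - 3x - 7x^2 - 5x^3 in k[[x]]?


[x^6] = sum a_i*b_j, i+j=6
  1*-5=-5
  3*-7=-21
  -2*-3=6
Sum=-20


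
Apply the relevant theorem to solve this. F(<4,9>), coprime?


gcd(4,9)=1 => F=ab-a-b=4*9-4-9=36-13=23


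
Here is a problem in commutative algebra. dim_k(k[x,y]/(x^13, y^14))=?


Basis: x^i*y^j, i<13, j<14
13*14=182


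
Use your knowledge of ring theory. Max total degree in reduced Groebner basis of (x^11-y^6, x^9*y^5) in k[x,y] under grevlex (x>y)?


LT(f1)=x^11, LT(f2)=x^9y^5, lcm=x^11y^5
S(f1,f2) = y^5*f1 - x^2*f2 = -y^11
Reduced GB = {f1, f2, y^11}; degrees 11, 14, 11
Max = 14


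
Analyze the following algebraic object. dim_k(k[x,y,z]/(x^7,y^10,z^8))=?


Basis: x^iy^jz^k, i<7,j<10,k<8
7*10*8=560


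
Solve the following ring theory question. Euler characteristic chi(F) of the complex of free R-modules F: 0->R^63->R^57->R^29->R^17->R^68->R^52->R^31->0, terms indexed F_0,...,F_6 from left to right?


chi = sum (-1)^i * rank:
(-1)^0*63=63
(-1)^1*57=-57
(-1)^2*29=29
(-1)^3*17=-17
(-1)^4*68=68
(-1)^5*52=-52
(-1)^6*31=31
chi=65


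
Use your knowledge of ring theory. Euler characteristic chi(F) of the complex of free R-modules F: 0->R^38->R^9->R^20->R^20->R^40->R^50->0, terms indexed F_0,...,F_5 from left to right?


chi = sum (-1)^i * rank:
(-1)^0*38=38
(-1)^1*9=-9
(-1)^2*20=20
(-1)^3*20=-20
(-1)^4*40=40
(-1)^5*50=-50
chi=19


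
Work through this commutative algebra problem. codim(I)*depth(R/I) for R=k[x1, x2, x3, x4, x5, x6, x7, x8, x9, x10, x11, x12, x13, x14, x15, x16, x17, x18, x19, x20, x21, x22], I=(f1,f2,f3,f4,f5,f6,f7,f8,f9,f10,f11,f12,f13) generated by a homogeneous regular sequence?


codim=13, depth=dim(R/I)=22-13=9
Product=13*9=117


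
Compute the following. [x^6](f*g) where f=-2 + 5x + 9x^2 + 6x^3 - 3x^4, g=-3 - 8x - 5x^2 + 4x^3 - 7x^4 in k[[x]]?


[x^6] = sum a_i*b_j, i+j=6
  9*-7=-63
  6*4=24
  -3*-5=15
Sum=-24


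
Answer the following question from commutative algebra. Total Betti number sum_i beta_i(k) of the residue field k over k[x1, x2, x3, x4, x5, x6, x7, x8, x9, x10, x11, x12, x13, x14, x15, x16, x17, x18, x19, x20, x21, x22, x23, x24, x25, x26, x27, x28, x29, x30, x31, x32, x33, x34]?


Koszul resolution: beta_i(k)=C(n,i), n=34
sum_i C(34,i) = 2^34 = 17179869184


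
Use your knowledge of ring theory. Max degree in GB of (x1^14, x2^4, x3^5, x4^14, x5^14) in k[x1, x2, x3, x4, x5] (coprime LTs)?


Pure powers, coprime LTs => already GB.
Degrees: 14, 4, 5, 14, 14
Max=14


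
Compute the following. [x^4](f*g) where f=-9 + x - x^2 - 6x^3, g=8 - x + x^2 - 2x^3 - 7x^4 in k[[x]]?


[x^4] = sum a_i*b_j, i+j=4
  -9*-7=63
  1*-2=-2
  -1*1=-1
  -6*-1=6
Sum=66


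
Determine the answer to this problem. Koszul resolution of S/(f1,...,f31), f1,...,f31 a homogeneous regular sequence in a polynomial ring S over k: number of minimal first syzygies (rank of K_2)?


Regular sequence => Koszul complex is the minimal free resolution.
Syz_1 minimally generated by Koszul relations f_i*e_j - f_j*e_i (i<j): mu(Syz_1) = beta_2 = C(m,2) = m(m-1)/2
m=31
31*30/2 = 465


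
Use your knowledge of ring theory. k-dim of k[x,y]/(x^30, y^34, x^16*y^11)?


k[x,y]/I, I = (x^30, y^34, x^16*y^11)
Rect: 30x34=1020. Corner: (30-16)x(34-11)=322.
dim = 1020-322 = 698


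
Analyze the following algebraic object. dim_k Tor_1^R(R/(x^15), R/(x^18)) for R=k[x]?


Tor_1(R/I,R/J)=(I cap J)/IJ=(x^18)/(x^33)
dim=33-18=min(15,18)=15


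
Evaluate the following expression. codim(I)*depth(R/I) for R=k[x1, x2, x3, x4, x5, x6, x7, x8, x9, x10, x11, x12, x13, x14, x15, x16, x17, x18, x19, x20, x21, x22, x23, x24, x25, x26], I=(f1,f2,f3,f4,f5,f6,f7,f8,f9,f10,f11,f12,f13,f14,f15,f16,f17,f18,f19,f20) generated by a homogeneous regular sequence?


codim=20, depth=dim(R/I)=26-20=6
Product=20*6=120


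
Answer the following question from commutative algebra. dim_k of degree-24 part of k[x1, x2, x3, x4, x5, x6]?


C(d+n-1,n-1)=C(29,5)=118755


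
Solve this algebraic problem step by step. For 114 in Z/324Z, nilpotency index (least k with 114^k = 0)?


114^k mod 324:
k=1: 114
k=2: 36
k=3: 216
k=4: 0
First zero at k = 4


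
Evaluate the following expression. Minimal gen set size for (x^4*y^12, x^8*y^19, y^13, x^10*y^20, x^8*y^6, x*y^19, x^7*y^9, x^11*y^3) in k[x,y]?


Remove redundant (divisible by others).
x^10*y^20 redundant.
x*y^19 redundant.
x^8*y^19 redundant.
Min: x^11*y^3, x^8*y^6, x^7*y^9, x^4*y^12, y^13
Count=5


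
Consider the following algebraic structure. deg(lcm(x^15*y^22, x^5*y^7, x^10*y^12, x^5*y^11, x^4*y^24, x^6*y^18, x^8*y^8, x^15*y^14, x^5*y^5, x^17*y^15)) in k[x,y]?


lcm = componentwise max:
x: max(15,5,10,5,4,6,8,15,5,17)=17
y: max(22,7,12,11,24,18,8,14,5,15)=24
Total=17+24=41


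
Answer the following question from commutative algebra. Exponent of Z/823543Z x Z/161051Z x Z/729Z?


Exponent = lcm of the cyclic orders; pairwise coprime => product.
7^7*11^5*3^6=823543*161051*729=96689036872197


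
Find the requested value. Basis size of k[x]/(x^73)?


Basis: 1,x,...,x^72
dim=73


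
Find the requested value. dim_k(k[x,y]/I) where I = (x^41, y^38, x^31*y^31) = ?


k[x,y]/I, I = (x^41, y^38, x^31*y^31)
Rect: 41x38=1558. Corner: (41-31)x(38-31)=70.
dim = 1558-70 = 1488


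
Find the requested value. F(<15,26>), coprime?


gcd(15,26)=1 => F=ab-a-b=15*26-15-26=390-41=349


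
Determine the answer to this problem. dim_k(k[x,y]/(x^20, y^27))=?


Basis: x^i*y^j, i<20, j<27
20*27=540


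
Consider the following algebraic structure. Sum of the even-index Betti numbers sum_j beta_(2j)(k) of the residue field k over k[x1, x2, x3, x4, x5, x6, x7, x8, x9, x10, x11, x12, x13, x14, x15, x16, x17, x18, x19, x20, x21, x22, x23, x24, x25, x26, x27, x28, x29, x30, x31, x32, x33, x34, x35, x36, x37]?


Koszul resolution: beta_i(k)=C(n,i), n=37
sum_even C(37,i) = 2^(n-1) = 2^36 = 68719476736


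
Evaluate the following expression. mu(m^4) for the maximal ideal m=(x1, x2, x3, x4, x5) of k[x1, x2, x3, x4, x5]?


Graded Nakayama: mu(m^d) = dim_k (m^d/m^(d+1)) = #degree-4 monomials in 5 vars
C(n+d-1,d)=C(8,4)=70


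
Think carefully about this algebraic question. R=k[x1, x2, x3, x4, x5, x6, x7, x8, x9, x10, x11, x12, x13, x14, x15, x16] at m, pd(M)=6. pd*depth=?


pd+depth=16
depth=16-6=10
pd*depth=6*10=60


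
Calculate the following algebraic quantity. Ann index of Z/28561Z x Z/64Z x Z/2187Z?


Exponent = lcm of the cyclic orders; pairwise coprime => product.
13^4*2^6*3^7=28561*64*2187=3997626048


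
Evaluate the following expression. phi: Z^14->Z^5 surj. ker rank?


rank(ker) = 14-5 = 9


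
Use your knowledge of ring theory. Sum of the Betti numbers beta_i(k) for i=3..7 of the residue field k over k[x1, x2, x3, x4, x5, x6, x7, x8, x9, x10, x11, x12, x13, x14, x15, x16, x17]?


Koszul resolution: beta_i(k)=C(n,i), n=17
C(17,3)=680, C(17,4)=2380, C(17,5)=6188, C(17,6)=12376, C(17,7)=19448
Sum=41072


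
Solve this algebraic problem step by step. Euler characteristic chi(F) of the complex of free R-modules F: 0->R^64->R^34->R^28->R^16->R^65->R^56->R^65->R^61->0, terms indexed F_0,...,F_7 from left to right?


chi = sum (-1)^i * rank:
(-1)^0*64=64
(-1)^1*34=-34
(-1)^2*28=28
(-1)^3*16=-16
(-1)^4*65=65
(-1)^5*56=-56
(-1)^6*65=65
(-1)^7*61=-61
chi=55


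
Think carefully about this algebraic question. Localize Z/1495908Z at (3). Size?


3-primary part: 1495908=3^9*76
Size=3^9=19683


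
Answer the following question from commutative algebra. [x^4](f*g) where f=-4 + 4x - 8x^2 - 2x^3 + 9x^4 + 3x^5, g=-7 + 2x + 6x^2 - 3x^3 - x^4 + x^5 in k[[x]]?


[x^4] = sum a_i*b_j, i+j=4
  -4*-1=4
  4*-3=-12
  -8*6=-48
  -2*2=-4
  9*-7=-63
Sum=-123


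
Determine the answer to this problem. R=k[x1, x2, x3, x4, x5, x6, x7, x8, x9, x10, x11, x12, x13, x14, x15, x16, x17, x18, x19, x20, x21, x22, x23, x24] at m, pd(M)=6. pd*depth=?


pd+depth=24
depth=24-6=18
pd*depth=6*18=108


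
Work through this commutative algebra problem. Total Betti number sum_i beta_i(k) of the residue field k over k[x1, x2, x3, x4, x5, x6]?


Koszul resolution: beta_i(k)=C(n,i), n=6
sum_i C(6,i) = 2^6 = 64


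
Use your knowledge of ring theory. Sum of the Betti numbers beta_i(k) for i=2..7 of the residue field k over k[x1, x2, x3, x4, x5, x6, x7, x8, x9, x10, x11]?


Koszul resolution: beta_i(k)=C(n,i), n=11
C(11,2)=55, C(11,3)=165, C(11,4)=330, C(11,5)=462, C(11,6)=462, C(11,7)=330
Sum=1804


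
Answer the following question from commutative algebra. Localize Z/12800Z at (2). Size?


2-primary part: 12800=2^9*25
Size=2^9=512


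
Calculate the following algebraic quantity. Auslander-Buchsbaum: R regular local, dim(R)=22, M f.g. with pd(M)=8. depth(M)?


pd+depth=depth(R)=22
depth=22-8=14


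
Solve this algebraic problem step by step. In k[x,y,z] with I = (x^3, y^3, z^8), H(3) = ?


Need i<3, j<3, k<8 with i+j+k=3.
For each i, j ranges over max(0,3-i-7)..min(2,3-i):
  i=0: j in [0,2] -> 3
  i=1: j in [0,2] -> 3
  i=2: j in [0,1] -> 2
H(3) = 3+3+2 = 8


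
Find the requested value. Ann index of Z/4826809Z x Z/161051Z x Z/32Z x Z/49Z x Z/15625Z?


Exponent = lcm of the cyclic orders; pairwise coprime => product.
13^6*11^5*2^5*7^2*5^6=4826809*161051*32*49*15625=19045379198345500000


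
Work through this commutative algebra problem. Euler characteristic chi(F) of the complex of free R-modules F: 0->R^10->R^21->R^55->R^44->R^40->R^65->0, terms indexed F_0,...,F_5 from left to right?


chi = sum (-1)^i * rank:
(-1)^0*10=10
(-1)^1*21=-21
(-1)^2*55=55
(-1)^3*44=-44
(-1)^4*40=40
(-1)^5*65=-65
chi=-25


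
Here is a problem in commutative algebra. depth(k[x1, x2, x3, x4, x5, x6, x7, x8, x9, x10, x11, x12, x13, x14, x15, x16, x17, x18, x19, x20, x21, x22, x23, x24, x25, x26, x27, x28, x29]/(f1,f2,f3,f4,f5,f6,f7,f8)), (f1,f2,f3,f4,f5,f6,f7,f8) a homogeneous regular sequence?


depth(R)=29
depth(R/I)=29-8=21


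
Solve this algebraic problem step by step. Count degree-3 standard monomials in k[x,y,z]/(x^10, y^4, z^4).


Need i<10, j<4, k<4 with i+j+k=3.
For each i, j ranges over max(0,3-i-3)..min(3,3-i):
  i=0: j in [0,3] -> 4
  i=1: j in [0,2] -> 3
  i=2: j in [0,1] -> 2
  i=3: j in [0,0] -> 1
H(3) = 4+3+2+1 = 10


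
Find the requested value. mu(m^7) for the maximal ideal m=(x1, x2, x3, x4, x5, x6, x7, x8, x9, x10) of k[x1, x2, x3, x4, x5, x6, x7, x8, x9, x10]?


Graded Nakayama: mu(m^d) = dim_k (m^d/m^(d+1)) = #degree-7 monomials in 10 vars
C(n+d-1,d)=C(16,7)=11440


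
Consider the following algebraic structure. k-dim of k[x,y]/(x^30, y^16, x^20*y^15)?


k[x,y]/I, I = (x^30, y^16, x^20*y^15)
Rect: 30x16=480. Corner: (30-20)x(16-15)=10.
dim = 480-10 = 470


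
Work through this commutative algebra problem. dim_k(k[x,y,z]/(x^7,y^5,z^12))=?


Basis: x^iy^jz^k, i<7,j<5,k<12
7*5*12=420


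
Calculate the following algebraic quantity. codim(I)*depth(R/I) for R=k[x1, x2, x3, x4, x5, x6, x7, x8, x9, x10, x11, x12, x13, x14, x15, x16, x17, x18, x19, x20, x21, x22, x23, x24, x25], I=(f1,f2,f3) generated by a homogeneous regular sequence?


codim=3, depth=dim(R/I)=25-3=22
Product=3*22=66


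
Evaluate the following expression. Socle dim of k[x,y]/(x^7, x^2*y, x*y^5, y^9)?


Socle = ann(m) = span of standard monomials u with x*u, y*u in I (staircase corners).
Minimal generators: x^7, x^2*y, x*y^5, y^9
Corners: y^8, xy^4, x^6
Socle dim=3


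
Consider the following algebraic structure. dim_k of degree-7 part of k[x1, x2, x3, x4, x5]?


C(d+n-1,n-1)=C(11,4)=330


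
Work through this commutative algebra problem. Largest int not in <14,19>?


gcd(14,19)=1 => F=ab-a-b=14*19-14-19=266-33=233


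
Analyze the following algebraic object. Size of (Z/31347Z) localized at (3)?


3-primary part: 31347=3^6*43
Size=3^6=729


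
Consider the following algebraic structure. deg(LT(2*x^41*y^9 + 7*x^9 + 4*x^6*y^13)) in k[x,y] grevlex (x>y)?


LT: 2*x^41*y^9
deg_x=41, deg_y=9
Total=41+9=50


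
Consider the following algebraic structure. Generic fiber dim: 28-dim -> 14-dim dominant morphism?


dim(fiber)=dim(X)-dim(Y)=28-14=14


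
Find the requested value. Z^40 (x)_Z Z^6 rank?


rank(M(x)N) = rank(M)*rank(N)
40*6 = 240


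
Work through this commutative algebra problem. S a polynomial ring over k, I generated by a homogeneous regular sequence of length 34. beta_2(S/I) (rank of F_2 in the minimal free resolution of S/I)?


Regular sequence => Koszul complex is the minimal free resolution.
Syz_1 minimally generated by Koszul relations f_i*e_j - f_j*e_i (i<j): mu(Syz_1) = beta_2 = C(m,2) = m(m-1)/2
m=34
34*33/2 = 561


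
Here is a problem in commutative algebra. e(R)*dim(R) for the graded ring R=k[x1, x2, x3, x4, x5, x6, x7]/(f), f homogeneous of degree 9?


e(R)=deg(f)=9, dim(R)=7-1=6
e*dim=9*6=54


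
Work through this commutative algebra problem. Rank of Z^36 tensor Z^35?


rank(M(x)N) = rank(M)*rank(N)
36*35 = 1260


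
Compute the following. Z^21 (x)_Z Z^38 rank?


rank(M(x)N) = rank(M)*rank(N)
21*38 = 798


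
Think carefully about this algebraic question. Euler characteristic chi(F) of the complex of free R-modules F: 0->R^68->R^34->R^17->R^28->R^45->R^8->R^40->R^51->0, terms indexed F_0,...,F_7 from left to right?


chi = sum (-1)^i * rank:
(-1)^0*68=68
(-1)^1*34=-34
(-1)^2*17=17
(-1)^3*28=-28
(-1)^4*45=45
(-1)^5*8=-8
(-1)^6*40=40
(-1)^7*51=-51
chi=49


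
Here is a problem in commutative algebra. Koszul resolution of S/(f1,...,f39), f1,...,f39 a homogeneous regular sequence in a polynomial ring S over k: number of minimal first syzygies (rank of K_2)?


Regular sequence => Koszul complex is the minimal free resolution.
Syz_1 minimally generated by Koszul relations f_i*e_j - f_j*e_i (i<j): mu(Syz_1) = beta_2 = C(m,2) = m(m-1)/2
m=39
39*38/2 = 741


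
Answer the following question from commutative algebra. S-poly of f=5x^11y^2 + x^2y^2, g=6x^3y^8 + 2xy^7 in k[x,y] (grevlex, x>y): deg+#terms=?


LT(f)=5x^11y^2, LT(g)=6x^3y^8
lcm(LM)=x^11y^8
S(f,g) (scaled by 30 to clear denominators) = 6y^6*f - 5x^8*g = -10x^9y^7 + 6x^2y^8
2 terms, deg 16.
16+2=18
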